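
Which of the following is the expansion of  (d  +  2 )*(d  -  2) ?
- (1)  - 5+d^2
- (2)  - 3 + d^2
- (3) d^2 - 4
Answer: 3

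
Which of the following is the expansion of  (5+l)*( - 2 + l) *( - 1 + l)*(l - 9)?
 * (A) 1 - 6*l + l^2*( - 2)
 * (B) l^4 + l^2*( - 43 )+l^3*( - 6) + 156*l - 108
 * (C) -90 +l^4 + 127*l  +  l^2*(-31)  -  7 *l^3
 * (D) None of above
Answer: C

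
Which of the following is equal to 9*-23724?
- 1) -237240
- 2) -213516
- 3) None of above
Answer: 2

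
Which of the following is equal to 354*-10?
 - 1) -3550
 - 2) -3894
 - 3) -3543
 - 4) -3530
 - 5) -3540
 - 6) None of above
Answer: 5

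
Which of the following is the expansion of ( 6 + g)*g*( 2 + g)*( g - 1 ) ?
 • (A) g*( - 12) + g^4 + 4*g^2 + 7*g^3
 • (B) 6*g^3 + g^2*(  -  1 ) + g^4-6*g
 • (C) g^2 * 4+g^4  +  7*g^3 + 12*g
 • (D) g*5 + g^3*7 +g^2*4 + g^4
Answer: A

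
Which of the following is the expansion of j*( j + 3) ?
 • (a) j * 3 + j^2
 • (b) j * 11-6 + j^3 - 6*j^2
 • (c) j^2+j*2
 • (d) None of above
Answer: a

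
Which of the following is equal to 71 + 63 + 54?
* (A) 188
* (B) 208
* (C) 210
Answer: A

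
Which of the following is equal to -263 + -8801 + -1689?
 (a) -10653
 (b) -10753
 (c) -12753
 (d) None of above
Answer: b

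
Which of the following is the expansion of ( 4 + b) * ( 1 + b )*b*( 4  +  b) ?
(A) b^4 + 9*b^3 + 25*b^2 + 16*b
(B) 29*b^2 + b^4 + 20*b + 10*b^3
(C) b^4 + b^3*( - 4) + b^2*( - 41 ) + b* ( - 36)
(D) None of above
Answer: D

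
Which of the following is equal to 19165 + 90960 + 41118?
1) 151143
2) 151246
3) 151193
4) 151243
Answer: 4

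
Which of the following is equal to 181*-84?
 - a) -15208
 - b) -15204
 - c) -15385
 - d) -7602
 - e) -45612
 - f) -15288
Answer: b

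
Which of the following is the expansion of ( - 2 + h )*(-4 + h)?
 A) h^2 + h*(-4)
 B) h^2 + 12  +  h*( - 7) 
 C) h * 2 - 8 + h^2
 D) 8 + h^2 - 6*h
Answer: D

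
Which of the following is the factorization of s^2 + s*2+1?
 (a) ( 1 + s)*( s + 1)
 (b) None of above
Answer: a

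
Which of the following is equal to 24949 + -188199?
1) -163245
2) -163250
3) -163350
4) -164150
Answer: 2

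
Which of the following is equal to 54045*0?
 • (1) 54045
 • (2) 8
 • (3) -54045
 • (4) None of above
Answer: 4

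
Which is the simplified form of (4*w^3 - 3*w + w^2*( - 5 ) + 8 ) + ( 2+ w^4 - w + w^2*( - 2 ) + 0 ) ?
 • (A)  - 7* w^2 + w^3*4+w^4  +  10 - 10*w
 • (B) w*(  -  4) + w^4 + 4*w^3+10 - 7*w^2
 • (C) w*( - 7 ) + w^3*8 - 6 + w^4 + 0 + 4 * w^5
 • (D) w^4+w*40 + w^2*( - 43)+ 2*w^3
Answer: B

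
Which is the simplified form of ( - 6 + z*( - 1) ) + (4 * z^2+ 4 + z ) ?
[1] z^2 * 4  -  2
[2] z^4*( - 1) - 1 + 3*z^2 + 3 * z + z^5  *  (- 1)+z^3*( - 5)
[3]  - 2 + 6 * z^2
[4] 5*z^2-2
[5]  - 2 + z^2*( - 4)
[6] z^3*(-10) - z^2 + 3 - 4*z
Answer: 1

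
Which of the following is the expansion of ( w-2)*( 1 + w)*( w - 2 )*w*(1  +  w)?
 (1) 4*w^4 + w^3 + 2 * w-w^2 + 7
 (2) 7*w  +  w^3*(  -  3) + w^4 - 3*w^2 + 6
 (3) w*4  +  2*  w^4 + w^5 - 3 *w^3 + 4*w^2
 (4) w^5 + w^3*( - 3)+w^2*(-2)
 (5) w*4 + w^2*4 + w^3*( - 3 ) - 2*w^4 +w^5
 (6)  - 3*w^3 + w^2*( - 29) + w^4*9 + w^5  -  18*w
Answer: 5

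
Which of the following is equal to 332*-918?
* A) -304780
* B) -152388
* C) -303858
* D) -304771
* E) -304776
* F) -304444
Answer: E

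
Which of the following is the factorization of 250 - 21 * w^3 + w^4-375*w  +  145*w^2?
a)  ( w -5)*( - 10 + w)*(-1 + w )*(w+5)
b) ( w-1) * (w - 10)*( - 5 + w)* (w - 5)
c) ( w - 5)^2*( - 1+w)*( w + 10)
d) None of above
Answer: b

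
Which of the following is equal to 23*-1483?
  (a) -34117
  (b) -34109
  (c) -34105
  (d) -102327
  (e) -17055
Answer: b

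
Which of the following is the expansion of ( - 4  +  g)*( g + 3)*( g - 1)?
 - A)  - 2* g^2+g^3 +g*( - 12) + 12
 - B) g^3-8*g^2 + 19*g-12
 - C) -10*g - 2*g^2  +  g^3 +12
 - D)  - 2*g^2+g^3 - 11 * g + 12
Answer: D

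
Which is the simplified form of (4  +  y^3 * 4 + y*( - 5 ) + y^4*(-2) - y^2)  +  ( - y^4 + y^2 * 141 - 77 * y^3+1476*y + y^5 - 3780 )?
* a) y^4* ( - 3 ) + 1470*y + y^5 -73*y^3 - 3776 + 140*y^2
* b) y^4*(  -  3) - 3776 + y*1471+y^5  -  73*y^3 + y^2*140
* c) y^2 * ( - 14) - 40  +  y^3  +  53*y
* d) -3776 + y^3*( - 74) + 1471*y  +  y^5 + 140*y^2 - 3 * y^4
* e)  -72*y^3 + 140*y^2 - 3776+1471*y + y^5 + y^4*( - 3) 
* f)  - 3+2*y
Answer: b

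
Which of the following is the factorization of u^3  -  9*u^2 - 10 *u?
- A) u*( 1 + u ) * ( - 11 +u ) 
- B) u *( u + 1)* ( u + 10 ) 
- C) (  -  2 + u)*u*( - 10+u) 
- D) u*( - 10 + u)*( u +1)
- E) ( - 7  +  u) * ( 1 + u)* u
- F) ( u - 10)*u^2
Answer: D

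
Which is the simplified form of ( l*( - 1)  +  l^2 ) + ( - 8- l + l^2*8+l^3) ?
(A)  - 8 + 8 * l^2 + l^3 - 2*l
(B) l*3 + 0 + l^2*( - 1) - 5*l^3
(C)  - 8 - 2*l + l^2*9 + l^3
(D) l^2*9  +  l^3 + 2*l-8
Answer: C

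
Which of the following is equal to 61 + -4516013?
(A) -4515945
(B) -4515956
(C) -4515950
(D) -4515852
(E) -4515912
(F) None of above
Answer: F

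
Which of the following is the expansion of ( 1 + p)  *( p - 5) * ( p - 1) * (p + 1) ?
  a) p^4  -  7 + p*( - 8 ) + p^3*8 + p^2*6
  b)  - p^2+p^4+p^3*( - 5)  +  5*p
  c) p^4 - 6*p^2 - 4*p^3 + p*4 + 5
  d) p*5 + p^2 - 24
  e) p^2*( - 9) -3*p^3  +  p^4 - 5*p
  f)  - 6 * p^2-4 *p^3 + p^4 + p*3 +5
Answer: c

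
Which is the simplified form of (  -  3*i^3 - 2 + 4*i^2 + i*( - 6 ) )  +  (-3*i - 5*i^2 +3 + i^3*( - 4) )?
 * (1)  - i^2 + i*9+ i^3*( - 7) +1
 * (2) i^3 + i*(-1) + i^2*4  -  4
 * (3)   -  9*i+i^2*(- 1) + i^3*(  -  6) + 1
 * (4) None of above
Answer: 4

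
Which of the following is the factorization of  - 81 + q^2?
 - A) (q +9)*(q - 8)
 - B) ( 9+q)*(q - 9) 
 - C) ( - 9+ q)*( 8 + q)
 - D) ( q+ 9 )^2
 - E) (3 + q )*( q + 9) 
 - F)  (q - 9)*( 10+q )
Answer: B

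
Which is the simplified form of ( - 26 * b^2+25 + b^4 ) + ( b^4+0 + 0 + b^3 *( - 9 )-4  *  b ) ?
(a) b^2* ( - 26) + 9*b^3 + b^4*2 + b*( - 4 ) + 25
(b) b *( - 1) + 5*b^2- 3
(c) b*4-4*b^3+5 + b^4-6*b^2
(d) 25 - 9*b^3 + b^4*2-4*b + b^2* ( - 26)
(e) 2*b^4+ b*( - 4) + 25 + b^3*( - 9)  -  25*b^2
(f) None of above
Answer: d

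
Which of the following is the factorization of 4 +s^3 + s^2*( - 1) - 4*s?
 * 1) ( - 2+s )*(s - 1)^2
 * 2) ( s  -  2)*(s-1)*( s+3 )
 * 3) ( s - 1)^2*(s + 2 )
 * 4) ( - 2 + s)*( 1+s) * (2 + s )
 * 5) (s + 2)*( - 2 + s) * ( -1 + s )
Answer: 5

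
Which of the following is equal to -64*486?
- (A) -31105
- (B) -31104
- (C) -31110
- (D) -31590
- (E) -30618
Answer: B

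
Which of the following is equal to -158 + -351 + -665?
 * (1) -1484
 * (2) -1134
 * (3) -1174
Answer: 3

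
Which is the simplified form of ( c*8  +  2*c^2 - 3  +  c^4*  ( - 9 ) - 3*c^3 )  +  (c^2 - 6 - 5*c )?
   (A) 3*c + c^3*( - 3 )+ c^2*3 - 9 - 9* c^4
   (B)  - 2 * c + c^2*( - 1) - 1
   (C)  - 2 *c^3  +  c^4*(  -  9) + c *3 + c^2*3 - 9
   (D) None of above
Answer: A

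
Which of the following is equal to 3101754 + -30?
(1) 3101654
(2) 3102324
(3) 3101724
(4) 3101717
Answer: 3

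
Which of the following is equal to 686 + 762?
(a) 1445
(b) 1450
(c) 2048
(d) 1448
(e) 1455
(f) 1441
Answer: d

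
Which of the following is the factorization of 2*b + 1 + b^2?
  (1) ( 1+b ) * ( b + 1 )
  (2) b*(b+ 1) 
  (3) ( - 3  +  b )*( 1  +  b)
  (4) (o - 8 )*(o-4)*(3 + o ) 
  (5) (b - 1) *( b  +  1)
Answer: 1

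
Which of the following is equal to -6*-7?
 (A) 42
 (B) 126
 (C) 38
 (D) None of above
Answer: A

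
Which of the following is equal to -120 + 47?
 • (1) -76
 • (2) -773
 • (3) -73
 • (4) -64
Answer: 3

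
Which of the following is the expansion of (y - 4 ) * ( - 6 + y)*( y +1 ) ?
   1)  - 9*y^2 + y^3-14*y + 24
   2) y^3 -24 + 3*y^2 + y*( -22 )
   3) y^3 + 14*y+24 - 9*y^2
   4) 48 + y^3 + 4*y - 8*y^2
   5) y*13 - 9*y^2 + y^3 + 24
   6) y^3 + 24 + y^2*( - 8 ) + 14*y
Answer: 3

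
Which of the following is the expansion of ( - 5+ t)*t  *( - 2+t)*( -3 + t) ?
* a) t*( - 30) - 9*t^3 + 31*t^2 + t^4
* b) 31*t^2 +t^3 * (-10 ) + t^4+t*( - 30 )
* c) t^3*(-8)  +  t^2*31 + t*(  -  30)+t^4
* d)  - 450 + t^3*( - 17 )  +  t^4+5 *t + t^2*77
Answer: b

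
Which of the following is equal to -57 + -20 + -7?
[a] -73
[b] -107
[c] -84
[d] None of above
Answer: c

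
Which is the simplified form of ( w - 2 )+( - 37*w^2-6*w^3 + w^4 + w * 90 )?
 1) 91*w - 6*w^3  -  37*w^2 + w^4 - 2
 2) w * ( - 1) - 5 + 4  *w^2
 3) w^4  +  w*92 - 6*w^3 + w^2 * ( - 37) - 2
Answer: 1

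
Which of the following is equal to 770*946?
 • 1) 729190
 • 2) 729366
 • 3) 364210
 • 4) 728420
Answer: 4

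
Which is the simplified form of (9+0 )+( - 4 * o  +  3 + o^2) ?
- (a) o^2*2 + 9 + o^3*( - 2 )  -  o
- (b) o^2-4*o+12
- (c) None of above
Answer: b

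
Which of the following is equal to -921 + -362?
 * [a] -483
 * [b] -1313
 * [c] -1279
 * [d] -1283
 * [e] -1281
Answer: d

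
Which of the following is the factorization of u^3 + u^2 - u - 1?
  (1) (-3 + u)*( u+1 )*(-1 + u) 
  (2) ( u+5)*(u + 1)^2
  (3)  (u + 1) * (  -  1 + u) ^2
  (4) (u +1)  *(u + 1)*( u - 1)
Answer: 4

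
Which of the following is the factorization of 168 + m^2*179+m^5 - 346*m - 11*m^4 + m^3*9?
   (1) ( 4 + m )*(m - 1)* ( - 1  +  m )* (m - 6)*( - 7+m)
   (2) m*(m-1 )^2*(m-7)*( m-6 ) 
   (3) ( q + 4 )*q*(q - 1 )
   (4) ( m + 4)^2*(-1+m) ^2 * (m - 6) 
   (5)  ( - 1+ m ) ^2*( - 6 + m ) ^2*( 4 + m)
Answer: 1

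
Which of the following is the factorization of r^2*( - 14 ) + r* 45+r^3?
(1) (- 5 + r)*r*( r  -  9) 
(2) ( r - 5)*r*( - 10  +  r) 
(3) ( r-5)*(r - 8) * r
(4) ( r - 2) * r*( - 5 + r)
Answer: 1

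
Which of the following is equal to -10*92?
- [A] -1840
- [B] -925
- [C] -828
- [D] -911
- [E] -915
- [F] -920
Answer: F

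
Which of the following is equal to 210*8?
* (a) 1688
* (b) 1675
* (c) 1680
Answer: c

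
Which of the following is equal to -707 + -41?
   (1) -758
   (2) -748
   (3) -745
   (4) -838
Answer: 2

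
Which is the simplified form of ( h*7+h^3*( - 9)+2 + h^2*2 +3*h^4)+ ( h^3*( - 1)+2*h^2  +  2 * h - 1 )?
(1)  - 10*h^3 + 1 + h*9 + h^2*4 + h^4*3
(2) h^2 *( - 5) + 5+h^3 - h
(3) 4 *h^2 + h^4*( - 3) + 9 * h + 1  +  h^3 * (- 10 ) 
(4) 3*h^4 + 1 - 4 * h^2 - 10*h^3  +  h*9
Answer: 1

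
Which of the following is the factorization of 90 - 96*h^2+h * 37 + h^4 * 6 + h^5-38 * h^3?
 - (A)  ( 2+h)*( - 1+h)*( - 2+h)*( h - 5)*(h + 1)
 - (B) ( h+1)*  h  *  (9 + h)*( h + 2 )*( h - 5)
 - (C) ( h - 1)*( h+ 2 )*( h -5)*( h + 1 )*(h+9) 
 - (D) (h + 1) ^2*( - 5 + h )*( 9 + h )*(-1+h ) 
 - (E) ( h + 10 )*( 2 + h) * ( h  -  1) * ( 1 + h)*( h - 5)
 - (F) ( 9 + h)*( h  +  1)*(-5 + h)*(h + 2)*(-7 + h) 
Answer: C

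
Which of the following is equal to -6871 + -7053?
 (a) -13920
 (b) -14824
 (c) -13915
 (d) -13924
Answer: d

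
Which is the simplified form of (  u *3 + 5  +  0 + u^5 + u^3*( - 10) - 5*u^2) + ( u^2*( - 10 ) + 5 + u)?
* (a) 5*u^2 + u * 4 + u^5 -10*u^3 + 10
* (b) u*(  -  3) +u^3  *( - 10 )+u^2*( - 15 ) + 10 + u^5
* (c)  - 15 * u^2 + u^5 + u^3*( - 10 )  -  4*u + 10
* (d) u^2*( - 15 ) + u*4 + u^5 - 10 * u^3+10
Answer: d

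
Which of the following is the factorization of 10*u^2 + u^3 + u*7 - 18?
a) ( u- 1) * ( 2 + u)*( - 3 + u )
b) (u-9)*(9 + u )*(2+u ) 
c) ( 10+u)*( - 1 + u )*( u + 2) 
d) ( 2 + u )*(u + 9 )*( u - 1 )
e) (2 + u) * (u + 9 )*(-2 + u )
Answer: d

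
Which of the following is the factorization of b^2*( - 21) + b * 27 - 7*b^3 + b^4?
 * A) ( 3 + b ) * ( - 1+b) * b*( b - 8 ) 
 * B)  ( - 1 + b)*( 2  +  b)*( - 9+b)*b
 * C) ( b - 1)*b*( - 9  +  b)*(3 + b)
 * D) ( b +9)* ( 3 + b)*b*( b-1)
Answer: C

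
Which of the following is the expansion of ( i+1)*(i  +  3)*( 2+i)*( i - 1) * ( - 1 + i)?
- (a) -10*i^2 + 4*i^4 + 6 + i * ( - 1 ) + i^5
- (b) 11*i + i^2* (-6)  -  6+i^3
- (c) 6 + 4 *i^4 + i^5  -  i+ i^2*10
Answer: a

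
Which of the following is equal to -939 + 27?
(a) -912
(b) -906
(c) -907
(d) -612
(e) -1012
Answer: a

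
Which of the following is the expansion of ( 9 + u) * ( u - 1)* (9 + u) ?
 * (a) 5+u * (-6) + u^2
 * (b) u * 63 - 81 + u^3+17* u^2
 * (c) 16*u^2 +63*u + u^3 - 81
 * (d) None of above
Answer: b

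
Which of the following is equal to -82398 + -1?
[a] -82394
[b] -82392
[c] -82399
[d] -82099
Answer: c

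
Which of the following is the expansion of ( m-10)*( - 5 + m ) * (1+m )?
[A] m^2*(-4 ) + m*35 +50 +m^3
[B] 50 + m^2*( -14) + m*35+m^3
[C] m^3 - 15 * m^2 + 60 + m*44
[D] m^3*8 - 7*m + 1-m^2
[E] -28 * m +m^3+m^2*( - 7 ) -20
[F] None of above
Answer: B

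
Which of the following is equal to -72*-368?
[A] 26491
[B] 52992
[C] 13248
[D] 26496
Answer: D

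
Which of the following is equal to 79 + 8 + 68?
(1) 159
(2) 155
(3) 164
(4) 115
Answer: 2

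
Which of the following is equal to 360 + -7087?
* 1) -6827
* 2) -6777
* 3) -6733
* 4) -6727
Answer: 4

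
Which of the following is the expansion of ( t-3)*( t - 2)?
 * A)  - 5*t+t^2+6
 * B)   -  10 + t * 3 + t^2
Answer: A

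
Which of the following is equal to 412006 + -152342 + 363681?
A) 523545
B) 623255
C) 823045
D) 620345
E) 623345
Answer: E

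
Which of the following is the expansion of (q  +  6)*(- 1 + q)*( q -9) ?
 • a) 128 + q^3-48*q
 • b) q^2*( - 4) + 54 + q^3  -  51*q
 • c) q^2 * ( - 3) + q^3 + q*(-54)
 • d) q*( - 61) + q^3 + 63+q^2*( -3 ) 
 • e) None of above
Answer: b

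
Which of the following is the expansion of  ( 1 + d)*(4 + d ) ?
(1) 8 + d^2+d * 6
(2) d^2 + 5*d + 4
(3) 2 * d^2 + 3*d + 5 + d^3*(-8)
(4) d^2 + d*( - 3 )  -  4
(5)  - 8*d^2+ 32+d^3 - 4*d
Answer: 2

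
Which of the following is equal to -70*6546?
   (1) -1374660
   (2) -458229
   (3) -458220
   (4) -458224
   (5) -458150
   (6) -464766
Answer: 3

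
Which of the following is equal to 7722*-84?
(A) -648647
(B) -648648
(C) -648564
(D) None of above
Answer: B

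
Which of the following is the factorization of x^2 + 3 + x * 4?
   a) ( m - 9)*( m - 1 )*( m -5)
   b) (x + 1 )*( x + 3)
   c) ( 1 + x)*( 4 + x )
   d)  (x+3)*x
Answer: b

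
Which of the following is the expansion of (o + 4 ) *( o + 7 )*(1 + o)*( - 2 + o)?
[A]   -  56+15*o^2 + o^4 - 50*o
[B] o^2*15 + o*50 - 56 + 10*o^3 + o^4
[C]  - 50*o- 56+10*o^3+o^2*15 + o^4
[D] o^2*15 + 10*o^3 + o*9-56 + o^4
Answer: C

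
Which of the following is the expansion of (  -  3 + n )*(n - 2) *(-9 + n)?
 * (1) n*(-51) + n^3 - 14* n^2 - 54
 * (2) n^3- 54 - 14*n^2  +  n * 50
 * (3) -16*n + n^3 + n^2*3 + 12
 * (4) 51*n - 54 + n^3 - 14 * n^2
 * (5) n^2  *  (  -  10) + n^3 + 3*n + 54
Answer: 4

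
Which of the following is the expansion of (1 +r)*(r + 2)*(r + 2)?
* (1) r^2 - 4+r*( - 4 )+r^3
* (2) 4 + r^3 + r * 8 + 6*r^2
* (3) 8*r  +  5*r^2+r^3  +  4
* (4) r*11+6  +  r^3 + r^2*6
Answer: 3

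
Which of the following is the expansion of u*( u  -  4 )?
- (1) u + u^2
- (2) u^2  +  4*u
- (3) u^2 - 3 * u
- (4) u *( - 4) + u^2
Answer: 4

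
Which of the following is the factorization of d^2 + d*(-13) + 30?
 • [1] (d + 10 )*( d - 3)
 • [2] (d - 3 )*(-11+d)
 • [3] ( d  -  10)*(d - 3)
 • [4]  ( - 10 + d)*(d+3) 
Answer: 3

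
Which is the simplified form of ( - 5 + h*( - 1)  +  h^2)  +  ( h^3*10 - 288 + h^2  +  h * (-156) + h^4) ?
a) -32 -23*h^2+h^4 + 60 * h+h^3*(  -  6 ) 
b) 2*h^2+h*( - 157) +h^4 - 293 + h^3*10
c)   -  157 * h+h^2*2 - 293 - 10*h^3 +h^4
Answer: b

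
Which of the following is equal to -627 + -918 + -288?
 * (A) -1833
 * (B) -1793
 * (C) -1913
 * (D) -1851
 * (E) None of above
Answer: A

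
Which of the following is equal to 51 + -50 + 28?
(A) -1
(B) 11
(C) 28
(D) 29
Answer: D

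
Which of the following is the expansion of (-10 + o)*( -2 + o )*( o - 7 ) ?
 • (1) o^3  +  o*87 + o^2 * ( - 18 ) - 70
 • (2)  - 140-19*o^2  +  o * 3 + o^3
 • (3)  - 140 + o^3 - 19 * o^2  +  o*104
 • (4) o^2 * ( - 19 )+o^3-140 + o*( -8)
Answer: 3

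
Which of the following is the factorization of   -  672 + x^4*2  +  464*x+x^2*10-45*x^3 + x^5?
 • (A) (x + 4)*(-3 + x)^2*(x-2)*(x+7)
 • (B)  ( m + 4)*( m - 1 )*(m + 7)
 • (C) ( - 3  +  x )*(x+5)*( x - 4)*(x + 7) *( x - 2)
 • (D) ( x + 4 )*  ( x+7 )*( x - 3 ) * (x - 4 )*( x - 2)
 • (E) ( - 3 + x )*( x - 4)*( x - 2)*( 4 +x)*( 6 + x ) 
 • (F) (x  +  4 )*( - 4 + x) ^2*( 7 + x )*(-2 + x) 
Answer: D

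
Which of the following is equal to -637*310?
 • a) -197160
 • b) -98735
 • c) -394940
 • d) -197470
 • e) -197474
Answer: d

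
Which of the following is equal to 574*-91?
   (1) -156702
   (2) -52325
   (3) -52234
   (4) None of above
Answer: 3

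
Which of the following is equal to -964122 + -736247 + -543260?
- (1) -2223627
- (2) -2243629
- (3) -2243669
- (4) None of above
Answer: 2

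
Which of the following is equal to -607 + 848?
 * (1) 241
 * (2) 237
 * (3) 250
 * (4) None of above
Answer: 1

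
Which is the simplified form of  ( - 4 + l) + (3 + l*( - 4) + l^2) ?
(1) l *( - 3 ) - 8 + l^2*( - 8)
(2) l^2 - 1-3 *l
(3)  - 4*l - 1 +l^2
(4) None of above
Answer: 2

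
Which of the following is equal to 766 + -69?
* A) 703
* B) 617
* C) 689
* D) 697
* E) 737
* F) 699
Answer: D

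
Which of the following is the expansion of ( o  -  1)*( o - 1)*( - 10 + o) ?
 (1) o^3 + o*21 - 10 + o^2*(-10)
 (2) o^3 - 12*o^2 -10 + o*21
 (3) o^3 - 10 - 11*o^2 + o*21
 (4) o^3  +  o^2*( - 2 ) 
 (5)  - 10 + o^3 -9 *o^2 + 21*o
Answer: 2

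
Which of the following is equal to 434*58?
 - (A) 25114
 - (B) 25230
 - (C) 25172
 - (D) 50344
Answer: C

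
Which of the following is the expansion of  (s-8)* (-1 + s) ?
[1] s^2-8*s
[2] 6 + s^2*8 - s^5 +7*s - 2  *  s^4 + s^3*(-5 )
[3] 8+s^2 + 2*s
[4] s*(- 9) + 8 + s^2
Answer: 4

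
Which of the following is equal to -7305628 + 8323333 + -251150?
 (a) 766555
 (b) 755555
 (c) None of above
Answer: a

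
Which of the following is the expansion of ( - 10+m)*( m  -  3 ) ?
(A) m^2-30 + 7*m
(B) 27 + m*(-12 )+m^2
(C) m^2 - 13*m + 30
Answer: C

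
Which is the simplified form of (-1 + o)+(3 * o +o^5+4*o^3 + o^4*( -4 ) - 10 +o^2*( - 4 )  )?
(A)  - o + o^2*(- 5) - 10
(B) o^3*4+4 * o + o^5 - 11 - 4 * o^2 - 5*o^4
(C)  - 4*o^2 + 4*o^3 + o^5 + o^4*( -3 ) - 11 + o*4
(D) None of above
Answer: D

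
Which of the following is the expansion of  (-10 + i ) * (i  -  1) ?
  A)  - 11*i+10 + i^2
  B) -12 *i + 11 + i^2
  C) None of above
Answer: A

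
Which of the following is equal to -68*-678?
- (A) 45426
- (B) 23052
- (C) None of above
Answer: C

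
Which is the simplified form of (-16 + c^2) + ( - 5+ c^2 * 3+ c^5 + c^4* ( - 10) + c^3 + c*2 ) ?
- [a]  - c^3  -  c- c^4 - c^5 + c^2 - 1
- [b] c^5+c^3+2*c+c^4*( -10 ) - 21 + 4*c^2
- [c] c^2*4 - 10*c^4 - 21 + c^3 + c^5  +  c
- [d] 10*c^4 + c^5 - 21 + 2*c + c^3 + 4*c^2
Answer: b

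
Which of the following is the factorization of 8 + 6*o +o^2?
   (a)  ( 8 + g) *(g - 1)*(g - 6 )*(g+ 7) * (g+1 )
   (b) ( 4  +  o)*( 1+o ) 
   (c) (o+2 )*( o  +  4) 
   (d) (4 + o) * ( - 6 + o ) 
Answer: c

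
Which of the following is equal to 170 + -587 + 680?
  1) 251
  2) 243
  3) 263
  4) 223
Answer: 3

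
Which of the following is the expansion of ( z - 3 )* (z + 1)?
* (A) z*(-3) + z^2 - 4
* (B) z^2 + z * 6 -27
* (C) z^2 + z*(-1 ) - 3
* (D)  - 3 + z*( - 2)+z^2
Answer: D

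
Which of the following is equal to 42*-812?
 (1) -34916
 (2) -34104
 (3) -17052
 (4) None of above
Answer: 2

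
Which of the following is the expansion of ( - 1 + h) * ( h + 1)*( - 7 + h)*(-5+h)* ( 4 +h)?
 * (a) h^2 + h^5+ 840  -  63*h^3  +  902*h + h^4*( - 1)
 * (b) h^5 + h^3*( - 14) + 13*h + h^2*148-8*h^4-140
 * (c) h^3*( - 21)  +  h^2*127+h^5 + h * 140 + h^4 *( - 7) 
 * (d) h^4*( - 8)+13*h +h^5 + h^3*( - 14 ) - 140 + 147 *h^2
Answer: b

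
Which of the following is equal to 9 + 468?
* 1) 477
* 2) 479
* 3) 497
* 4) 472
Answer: 1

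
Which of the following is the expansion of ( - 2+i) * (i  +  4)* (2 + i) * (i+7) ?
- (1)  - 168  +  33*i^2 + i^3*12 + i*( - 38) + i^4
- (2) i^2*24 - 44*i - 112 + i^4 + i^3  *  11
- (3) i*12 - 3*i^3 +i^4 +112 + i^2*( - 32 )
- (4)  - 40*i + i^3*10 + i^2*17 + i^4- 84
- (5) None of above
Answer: 2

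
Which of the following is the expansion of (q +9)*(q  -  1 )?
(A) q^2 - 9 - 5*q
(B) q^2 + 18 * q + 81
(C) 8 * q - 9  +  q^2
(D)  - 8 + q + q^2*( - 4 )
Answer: C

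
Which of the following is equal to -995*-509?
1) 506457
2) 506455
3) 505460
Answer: 2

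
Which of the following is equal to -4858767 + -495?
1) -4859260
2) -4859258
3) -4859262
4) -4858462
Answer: 3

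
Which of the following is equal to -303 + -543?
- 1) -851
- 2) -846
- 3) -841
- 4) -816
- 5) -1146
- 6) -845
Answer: 2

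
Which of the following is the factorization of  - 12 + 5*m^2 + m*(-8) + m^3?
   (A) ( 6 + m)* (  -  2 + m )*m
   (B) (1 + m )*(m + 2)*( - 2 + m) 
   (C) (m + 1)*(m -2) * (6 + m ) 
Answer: C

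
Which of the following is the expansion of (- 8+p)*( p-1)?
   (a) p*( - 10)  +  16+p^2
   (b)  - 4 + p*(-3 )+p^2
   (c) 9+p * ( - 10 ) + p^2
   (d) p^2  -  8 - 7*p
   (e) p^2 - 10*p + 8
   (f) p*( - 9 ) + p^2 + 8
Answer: f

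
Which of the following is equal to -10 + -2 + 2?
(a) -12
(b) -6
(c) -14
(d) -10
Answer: d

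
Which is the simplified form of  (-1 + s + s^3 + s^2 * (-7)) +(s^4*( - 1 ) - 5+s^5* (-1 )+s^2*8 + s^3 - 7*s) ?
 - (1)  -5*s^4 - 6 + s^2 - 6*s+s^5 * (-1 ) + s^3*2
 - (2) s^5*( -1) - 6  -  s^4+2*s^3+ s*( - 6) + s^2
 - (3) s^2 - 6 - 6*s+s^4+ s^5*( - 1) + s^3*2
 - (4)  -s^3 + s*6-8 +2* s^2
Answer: 2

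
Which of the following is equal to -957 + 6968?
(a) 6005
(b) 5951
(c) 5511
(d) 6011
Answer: d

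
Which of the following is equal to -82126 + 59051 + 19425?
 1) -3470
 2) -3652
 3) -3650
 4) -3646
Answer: 3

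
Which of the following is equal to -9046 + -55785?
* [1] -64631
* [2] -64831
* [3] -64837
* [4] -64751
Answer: 2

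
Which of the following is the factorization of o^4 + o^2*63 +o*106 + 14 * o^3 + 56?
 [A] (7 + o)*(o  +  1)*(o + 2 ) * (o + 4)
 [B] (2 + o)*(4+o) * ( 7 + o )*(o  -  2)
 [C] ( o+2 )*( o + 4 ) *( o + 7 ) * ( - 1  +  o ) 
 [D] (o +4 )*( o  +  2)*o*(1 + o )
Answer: A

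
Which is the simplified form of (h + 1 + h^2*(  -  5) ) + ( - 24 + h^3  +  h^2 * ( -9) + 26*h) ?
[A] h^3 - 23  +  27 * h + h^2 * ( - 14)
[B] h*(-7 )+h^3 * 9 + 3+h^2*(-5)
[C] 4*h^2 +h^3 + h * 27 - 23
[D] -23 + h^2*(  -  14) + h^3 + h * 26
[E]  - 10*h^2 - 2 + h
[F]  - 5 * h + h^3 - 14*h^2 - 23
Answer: A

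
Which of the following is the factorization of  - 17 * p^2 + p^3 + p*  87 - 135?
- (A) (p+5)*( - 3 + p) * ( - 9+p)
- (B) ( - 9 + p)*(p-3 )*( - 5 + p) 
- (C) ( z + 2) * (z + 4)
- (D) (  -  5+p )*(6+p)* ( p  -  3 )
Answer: B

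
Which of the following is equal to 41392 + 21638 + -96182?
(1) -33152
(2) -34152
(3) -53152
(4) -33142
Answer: 1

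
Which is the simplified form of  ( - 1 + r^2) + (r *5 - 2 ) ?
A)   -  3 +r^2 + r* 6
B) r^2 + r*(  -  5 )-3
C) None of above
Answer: C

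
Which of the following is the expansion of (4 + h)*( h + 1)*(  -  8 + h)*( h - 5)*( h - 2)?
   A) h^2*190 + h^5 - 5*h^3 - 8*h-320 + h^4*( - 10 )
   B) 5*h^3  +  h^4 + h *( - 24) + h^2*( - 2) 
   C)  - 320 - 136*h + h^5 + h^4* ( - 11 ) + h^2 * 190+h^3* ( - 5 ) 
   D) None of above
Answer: D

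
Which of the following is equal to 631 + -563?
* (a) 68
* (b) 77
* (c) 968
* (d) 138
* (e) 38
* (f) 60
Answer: a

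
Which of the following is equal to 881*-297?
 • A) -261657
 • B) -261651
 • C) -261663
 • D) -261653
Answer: A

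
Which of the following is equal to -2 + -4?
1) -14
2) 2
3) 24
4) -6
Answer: 4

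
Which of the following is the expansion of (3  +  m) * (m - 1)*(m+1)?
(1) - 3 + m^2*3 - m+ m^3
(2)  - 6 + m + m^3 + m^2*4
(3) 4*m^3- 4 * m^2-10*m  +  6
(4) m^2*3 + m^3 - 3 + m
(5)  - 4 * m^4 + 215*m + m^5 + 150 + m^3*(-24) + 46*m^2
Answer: 1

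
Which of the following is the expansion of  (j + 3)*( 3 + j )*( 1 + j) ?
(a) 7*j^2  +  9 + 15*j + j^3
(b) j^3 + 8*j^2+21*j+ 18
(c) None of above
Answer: a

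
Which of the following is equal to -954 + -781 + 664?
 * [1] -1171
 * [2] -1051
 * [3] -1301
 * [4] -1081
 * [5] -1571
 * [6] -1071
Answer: 6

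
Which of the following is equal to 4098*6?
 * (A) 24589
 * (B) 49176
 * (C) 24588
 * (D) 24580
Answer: C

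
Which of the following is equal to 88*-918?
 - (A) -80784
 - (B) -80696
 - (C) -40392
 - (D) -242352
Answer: A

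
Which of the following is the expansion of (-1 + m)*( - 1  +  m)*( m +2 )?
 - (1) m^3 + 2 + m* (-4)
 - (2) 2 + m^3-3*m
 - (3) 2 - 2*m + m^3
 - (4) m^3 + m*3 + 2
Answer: 2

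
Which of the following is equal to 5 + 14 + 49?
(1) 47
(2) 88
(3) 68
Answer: 3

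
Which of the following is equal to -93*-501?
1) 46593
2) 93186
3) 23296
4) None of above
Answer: 1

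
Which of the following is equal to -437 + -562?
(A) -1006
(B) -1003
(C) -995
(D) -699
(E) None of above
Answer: E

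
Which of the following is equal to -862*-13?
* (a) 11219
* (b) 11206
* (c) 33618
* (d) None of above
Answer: b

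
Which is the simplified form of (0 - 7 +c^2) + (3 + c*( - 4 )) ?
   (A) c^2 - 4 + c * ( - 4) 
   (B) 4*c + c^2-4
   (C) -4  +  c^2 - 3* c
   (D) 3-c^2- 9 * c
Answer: A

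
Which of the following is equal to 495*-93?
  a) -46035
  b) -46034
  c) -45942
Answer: a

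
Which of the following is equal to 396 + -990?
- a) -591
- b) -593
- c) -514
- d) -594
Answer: d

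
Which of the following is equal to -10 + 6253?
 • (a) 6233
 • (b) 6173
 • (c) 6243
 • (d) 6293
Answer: c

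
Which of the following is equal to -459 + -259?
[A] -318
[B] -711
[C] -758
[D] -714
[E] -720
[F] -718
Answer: F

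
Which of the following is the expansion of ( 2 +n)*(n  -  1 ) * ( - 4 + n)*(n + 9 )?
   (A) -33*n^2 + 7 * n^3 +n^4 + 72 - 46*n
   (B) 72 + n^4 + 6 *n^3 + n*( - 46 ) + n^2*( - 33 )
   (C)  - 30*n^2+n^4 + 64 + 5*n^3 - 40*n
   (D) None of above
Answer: B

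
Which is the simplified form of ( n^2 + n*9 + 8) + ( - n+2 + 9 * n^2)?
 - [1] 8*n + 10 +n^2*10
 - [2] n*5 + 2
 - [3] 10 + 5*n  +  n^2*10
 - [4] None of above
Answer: 1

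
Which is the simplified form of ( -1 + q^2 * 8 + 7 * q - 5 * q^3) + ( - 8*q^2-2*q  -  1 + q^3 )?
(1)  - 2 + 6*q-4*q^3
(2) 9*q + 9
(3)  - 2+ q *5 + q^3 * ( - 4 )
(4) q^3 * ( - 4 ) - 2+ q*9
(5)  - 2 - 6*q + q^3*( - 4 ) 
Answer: 3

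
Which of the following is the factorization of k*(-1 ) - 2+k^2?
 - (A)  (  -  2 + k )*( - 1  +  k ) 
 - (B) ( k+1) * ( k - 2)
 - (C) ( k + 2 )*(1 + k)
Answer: B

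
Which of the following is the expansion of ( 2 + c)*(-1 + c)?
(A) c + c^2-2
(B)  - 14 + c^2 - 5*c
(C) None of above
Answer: A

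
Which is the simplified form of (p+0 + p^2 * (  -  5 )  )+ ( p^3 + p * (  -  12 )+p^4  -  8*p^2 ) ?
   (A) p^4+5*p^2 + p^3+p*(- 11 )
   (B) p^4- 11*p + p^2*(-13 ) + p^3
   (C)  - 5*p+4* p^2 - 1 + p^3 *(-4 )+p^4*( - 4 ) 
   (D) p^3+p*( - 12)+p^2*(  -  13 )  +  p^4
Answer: B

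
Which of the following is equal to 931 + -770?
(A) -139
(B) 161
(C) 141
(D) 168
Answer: B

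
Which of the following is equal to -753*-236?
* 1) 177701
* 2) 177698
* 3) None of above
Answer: 3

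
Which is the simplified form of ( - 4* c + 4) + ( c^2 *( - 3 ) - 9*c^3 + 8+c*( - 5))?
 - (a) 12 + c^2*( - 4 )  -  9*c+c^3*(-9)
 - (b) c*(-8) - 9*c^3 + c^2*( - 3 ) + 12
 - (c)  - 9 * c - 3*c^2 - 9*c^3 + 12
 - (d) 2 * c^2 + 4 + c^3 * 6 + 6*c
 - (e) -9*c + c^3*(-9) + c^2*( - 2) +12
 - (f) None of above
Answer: c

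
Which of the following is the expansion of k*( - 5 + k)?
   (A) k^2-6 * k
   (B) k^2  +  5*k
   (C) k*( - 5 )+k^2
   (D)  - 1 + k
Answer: C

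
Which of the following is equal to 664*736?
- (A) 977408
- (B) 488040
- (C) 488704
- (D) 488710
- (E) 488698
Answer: C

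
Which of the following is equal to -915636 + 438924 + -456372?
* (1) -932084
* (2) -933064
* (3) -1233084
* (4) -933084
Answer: 4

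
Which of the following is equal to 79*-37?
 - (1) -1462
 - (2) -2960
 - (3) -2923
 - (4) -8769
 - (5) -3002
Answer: 3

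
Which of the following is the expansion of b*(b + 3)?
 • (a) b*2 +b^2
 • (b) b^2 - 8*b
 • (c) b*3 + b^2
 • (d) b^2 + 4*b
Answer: c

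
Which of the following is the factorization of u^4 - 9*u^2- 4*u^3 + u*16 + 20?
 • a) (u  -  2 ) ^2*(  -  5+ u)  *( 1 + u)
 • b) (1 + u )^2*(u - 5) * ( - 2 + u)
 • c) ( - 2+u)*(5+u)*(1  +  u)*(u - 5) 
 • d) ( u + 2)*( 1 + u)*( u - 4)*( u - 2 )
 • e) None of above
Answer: e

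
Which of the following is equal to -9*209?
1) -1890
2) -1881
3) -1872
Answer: 2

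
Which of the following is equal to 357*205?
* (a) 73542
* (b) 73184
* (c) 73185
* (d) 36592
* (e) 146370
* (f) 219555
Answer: c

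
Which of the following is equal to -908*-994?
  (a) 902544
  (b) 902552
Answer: b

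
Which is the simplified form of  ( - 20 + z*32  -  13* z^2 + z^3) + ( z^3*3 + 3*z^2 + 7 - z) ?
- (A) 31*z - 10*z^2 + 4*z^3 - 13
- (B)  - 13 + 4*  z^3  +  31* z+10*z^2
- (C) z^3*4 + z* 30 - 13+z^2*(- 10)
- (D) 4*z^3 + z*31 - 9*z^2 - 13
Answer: A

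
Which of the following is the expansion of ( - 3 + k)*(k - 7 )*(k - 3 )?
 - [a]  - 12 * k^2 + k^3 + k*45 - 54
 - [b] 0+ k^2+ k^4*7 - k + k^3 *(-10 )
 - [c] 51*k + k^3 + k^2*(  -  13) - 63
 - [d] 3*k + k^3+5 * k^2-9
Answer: c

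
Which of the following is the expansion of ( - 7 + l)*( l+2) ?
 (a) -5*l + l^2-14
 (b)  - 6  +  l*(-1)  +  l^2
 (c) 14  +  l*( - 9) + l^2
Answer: a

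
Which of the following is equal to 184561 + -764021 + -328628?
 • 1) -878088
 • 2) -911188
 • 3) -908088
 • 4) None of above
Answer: 3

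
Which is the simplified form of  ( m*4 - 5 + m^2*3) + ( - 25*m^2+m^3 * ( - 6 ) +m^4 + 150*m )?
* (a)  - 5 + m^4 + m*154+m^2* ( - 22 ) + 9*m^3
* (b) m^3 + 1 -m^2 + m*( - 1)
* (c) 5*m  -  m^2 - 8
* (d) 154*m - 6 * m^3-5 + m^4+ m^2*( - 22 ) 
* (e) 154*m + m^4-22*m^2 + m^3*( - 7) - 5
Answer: d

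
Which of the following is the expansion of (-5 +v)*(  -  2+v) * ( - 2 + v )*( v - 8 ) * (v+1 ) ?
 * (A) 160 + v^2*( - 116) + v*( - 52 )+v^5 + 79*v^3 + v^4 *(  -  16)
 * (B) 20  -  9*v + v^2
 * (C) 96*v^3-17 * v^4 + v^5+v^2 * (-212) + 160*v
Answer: A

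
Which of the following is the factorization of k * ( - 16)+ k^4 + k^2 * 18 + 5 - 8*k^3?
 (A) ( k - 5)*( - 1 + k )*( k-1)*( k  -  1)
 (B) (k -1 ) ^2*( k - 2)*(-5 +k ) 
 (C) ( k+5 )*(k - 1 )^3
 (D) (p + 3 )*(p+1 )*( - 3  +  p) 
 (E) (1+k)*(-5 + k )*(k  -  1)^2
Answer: A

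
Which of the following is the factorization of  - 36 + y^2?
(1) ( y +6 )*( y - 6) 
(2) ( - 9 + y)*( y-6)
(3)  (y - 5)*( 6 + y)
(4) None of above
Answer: 1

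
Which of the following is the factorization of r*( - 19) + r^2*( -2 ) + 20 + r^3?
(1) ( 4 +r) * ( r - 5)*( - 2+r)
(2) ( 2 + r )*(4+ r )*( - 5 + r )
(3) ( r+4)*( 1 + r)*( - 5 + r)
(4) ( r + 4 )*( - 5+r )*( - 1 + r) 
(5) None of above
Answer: 4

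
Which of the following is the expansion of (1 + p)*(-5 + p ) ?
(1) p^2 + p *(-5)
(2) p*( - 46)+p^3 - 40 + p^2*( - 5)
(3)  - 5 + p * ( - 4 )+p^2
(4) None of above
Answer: 3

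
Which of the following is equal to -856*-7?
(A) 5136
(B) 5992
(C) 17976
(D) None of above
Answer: B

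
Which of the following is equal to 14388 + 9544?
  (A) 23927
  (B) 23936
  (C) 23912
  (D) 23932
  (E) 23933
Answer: D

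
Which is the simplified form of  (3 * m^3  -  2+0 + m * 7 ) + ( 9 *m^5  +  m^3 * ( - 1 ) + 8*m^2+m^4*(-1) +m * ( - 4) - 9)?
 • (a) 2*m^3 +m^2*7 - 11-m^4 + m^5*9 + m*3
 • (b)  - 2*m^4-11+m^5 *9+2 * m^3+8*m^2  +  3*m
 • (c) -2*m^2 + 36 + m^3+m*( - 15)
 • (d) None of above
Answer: d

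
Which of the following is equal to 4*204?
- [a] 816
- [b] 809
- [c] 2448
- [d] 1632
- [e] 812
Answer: a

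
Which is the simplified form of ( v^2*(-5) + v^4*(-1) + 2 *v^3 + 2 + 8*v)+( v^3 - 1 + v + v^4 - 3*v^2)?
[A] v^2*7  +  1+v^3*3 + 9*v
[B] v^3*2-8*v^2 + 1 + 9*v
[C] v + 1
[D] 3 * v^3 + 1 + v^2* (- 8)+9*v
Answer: D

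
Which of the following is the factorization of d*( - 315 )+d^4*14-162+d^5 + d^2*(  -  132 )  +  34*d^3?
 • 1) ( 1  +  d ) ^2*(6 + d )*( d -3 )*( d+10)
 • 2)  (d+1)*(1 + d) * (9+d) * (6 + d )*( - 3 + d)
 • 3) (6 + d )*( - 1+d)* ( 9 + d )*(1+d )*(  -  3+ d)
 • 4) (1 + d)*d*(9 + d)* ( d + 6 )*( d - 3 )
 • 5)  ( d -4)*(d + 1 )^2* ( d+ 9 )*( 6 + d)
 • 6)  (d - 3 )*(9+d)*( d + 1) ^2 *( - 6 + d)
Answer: 2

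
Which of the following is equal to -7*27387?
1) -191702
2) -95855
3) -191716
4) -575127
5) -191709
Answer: 5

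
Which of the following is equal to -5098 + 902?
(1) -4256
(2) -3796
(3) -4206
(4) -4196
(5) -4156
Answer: 4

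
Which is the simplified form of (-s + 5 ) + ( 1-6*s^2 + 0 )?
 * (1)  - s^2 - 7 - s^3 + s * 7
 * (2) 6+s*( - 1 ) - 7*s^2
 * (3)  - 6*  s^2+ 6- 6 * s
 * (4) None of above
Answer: 4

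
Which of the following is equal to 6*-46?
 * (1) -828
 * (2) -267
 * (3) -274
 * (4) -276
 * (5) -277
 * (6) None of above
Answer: 4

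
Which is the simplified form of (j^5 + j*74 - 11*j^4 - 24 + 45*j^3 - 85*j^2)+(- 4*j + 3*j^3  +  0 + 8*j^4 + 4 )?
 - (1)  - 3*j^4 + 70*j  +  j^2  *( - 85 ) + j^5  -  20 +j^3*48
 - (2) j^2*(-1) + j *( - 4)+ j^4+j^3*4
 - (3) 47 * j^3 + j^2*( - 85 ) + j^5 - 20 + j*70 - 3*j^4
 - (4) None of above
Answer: 1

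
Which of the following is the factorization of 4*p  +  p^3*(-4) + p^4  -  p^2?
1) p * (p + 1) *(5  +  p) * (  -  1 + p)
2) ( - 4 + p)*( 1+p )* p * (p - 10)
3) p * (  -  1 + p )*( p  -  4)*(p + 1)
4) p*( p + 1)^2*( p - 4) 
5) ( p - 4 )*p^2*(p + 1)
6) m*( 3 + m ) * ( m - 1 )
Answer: 3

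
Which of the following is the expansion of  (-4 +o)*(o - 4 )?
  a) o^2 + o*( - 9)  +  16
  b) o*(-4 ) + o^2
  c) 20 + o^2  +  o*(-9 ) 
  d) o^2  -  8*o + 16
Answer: d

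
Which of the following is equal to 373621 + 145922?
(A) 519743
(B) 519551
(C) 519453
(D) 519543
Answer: D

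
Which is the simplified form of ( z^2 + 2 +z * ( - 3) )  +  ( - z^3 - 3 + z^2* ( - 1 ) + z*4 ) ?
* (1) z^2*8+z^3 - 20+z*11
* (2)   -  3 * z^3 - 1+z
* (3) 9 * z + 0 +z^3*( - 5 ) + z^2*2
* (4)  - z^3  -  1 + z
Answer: 4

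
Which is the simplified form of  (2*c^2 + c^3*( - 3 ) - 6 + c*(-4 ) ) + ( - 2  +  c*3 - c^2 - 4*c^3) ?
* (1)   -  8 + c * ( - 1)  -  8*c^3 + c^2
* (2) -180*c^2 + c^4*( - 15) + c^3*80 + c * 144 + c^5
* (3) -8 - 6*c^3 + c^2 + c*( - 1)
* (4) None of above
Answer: 4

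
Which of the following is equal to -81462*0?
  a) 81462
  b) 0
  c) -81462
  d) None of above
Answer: b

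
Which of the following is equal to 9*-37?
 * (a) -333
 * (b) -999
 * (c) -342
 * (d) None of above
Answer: a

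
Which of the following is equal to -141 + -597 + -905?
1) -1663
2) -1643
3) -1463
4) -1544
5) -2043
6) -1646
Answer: 2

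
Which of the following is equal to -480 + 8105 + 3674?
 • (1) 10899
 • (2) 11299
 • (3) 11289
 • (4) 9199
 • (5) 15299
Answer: 2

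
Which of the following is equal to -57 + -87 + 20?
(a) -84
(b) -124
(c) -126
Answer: b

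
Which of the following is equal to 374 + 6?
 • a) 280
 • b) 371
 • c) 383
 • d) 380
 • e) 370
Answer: d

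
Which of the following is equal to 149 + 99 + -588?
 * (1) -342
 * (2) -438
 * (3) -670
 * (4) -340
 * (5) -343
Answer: 4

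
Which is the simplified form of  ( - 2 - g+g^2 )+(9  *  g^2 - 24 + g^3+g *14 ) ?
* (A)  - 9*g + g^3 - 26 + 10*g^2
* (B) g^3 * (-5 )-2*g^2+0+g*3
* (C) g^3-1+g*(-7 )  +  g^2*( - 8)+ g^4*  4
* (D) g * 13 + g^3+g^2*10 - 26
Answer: D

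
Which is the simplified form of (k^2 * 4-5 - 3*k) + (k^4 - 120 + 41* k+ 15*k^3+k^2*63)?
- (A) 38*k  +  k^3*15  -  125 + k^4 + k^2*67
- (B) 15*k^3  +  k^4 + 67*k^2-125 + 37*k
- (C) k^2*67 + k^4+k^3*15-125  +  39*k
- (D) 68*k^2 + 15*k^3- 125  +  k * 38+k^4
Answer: A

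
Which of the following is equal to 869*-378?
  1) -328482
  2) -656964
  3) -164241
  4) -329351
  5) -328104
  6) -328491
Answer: 1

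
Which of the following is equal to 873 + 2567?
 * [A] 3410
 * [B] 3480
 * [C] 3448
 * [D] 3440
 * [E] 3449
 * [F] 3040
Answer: D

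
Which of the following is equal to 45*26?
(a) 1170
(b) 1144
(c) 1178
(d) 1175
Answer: a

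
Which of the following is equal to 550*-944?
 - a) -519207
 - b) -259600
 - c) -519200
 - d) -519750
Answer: c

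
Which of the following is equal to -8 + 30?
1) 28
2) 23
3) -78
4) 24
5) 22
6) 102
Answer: 5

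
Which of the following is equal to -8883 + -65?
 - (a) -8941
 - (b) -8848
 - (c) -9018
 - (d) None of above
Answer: d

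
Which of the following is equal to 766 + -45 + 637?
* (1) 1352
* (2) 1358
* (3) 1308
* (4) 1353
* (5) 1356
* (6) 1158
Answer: 2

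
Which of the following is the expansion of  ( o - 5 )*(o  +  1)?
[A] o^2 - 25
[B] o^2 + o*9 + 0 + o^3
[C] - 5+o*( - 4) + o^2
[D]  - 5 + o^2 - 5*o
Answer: C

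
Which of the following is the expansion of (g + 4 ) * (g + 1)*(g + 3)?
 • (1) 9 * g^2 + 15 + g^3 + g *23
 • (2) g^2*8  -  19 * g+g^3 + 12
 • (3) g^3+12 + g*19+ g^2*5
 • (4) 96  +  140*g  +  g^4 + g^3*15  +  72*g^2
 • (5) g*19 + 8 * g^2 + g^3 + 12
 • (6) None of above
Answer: 5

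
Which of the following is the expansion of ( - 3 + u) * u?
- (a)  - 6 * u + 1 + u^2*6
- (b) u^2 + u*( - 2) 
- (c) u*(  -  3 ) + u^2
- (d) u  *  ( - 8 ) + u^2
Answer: c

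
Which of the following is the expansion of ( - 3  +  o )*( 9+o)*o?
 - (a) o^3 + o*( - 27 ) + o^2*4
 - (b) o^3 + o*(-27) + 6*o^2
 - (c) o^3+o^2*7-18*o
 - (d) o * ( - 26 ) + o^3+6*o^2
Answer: b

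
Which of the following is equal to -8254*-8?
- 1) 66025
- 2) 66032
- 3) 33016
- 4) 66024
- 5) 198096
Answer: 2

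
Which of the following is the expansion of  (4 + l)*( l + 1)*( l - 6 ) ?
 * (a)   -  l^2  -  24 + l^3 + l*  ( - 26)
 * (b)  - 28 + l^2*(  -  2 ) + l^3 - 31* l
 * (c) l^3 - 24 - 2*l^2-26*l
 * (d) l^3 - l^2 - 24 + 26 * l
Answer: a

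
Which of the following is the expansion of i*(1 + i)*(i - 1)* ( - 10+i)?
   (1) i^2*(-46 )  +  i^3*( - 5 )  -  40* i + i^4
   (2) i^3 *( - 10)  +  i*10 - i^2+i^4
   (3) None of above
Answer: 2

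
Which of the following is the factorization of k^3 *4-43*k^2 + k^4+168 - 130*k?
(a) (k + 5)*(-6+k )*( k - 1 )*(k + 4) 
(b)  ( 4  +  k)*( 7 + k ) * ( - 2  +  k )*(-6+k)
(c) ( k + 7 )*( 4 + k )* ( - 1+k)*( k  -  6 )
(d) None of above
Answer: c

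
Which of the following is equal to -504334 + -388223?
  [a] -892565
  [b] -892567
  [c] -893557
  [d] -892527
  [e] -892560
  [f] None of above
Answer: f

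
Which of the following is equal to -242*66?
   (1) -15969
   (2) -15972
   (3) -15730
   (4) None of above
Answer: 2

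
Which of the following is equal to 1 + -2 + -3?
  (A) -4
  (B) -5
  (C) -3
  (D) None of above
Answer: A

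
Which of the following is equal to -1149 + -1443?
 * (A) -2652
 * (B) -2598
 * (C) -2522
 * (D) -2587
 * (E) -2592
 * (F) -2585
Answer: E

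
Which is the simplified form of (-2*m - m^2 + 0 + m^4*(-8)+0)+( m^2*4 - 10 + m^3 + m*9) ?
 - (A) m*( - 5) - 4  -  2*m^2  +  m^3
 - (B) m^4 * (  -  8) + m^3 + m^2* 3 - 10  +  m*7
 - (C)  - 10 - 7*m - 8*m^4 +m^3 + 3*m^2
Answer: B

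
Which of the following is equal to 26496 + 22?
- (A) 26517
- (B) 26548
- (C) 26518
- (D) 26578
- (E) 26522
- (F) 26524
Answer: C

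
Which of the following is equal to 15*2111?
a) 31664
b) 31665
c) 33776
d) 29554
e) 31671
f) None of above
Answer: b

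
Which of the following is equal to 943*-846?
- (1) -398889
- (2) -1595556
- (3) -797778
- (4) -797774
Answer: 3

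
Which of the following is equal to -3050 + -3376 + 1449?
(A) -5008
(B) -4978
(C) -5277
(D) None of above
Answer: D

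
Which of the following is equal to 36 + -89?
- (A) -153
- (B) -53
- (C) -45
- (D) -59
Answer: B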